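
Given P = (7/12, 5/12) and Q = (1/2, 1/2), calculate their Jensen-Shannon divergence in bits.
0.0051 bits

Jensen-Shannon divergence is:
JSD(P||Q) = 0.5 × D_KL(P||M) + 0.5 × D_KL(Q||M)
where M = 0.5 × (P + Q) is the mixture distribution.

M = 0.5 × (7/12, 5/12) + 0.5 × (1/2, 1/2) = (13/24, 11/24)

D_KL(P||M) = 0.0051 bits
D_KL(Q||M) = 0.0050 bits

JSD(P||Q) = 0.5 × 0.0051 + 0.5 × 0.0050 = 0.0051 bits

Unlike KL divergence, JSD is symmetric and bounded: 0 ≤ JSD ≤ log(2).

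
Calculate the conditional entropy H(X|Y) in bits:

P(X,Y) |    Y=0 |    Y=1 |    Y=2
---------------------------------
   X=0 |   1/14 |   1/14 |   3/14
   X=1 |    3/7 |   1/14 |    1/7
0.7855 bits

Using the chain rule: H(X|Y) = H(X,Y) - H(Y)

First, compute H(X,Y) = 2.2170 bits

Marginal P(Y) = (1/2, 1/7, 5/14)
H(Y) = 1.4316 bits

H(X|Y) = H(X,Y) - H(Y) = 2.2170 - 1.4316 = 0.7855 bits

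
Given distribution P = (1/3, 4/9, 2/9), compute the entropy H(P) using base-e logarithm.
1.0609 nats

Shannon entropy is H(X) = -Σ p(x) log p(x).

For P = (1/3, 4/9, 2/9):
H = -1/3 × log_e(1/3) -4/9 × log_e(4/9) -2/9 × log_e(2/9)
H = 1.0609 nats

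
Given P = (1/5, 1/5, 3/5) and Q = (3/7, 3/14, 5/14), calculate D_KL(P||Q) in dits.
0.0630 dits

KL divergence: D_KL(P||Q) = Σ p(x) log(p(x)/q(x))

Computing term by term:
  x=0: 1/5 × log_10[(1/5)/(3/7)] = 1/5 × -0.3310 = -0.0662
  x=1: 1/5 × log_10[(1/5)/(3/14)] = 1/5 × -0.0300 = -0.0060
  x=2: 3/5 × log_10[(3/5)/(5/14)] = 3/5 × 0.2253 = 0.1352

D_KL(P||Q) = 0.0630 dits

Note: KL divergence is always non-negative and equals 0 iff P = Q.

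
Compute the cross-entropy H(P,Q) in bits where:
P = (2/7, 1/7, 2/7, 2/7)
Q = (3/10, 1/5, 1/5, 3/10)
1.9877 bits

Cross-entropy: H(P,Q) = -Σ p(x) log q(x)

Alternatively: H(P,Q) = H(P) + D_KL(P||Q)
H(P) = 1.9502 bits
D_KL(P||Q) = 0.0375 bits

H(P,Q) = 1.9502 + 0.0375 = 1.9877 bits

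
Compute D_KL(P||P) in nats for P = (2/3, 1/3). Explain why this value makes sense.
0.0000 nats

KL divergence satisfies the Gibbs inequality: D_KL(P||Q) ≥ 0 for all distributions P, Q.

D_KL(P||Q) = Σ p(x) log(p(x)/q(x))
Each term is p(x) × log_e(p(x)/p(x)) = p(x) × log_e(1) = 0, so the sum is 0.
D_KL(P||Q) = 0.0000 nats

When P = Q, the KL divergence is exactly 0, as there is no 'divergence' between identical distributions.

This non-negativity is a fundamental property: relative entropy cannot be negative because it measures how different Q is from P.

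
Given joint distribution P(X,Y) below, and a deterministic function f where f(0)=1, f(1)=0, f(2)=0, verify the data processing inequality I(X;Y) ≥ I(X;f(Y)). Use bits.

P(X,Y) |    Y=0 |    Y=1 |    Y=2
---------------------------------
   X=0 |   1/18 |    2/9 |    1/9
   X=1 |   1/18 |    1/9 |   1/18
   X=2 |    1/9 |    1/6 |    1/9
I(X;Y) = 0.0206, I(X;f(Y)) = 0.0182, inequality holds: 0.0206 ≥ 0.0182

Data Processing Inequality: For any Markov chain X → Y → Z, we have I(X;Y) ≥ I(X;Z).

Here Z = f(Y) is a deterministic function of Y, forming X → Y → Z.

Original I(X;Y) = 0.0206 bits

After applying f:
P(X,Z) where Z=f(Y):
- P(X,Z=0) = P(X,Y=1) + P(X,Y=2)
- P(X,Z=1) = P(X,Y=0)

I(X;Z) = I(X;f(Y)) = 0.0182 bits

Verification: 0.0206 ≥ 0.0182 ✓

Information cannot be created by processing; the function f can only lose information about X.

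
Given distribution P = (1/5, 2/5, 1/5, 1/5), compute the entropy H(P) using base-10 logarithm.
0.5786 dits

Shannon entropy is H(X) = -Σ p(x) log p(x).

For P = (1/5, 2/5, 1/5, 1/5):
H = -1/5 × log_10(1/5) -2/5 × log_10(2/5) -1/5 × log_10(1/5) -1/5 × log_10(1/5)
H = 0.5786 dits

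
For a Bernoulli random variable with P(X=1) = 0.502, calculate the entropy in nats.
0.6931 nats

The binary entropy function is:
H(p) = -p log(p) - (1-p) log(1-p)

H(0.502) = -0.502 × log_e(0.502) - 0.498 × log_e(0.498)
H(0.502) = 0.6931 nats

Note: Binary entropy is maximized at p=0.5 (H=1 bit) and minimized at p=0 or p=1 (H=0).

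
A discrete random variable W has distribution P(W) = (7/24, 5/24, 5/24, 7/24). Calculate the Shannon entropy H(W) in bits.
1.9799 bits

Shannon entropy is H(X) = -Σ p(x) log p(x).

For P = (7/24, 5/24, 5/24, 7/24):
H = -7/24 × log_2(7/24) -5/24 × log_2(5/24) -5/24 × log_2(5/24) -7/24 × log_2(7/24)
H = 1.9799 bits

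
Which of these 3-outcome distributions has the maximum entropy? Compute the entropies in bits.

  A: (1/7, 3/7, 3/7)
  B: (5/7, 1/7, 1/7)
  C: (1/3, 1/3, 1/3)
C

For a discrete distribution over n outcomes, entropy is maximized by the uniform distribution.

Computing entropies:
H(A) = 1.4488 bits
H(B) = 1.1488 bits
H(C) = 1.5850 bits

The uniform distribution (where all probabilities equal 1/3) achieves the maximum entropy of log_2(3) = 1.5850 bits.

Distribution C has the highest entropy.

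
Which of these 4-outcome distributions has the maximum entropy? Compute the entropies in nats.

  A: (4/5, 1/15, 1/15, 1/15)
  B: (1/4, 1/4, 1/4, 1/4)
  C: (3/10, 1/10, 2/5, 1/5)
B

For a discrete distribution over n outcomes, entropy is maximized by the uniform distribution.

Computing entropies:
H(A) = 0.7201 nats
H(B) = 1.3863 nats
H(C) = 1.2799 nats

The uniform distribution (where all probabilities equal 1/4) achieves the maximum entropy of log_e(4) = 1.3863 nats.

Distribution B has the highest entropy.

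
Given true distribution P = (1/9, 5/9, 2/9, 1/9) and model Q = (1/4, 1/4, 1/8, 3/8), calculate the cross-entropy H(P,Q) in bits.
2.1572 bits

Cross-entropy: H(P,Q) = -Σ p(x) log q(x)

Alternatively: H(P,Q) = H(P) + D_KL(P||Q)
H(P) = 1.6577 bits
D_KL(P||Q) = 0.4995 bits

H(P,Q) = 1.6577 + 0.4995 = 2.1572 bits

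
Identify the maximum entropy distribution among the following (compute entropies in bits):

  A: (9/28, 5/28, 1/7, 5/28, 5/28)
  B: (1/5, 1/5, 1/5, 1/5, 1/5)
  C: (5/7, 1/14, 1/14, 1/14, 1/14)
B

For a discrete distribution over n outcomes, entropy is maximized by the uniform distribution.

Computing entropies:
H(A) = 2.2588 bits
H(B) = 2.3219 bits
H(C) = 1.4345 bits

The uniform distribution (where all probabilities equal 1/5) achieves the maximum entropy of log_2(5) = 2.3219 bits.

Distribution B has the highest entropy.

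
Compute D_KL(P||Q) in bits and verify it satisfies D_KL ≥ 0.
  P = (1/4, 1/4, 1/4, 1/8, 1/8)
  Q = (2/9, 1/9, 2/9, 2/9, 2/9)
0.1699 bits

KL divergence satisfies the Gibbs inequality: D_KL(P||Q) ≥ 0 for all distributions P, Q.

D_KL(P||Q) = Σ p(x) log(p(x)/q(x))
Term by term:
  x=0: 1/4 × log_2[(1/4)/(2/9)] = 0.0425
  x=1: 1/4 × log_2[(1/4)/(1/9)] = 0.2925
  x=2: 1/4 × log_2[(1/4)/(2/9)] = 0.0425
  x=3: 1/8 × log_2[(1/8)/(2/9)] = -0.1038
  x=4: 1/8 × log_2[(1/8)/(2/9)] = -0.1038
D_KL(P||Q) = 0.1699 bits

D_KL(P||Q) = 0.1699 ≥ 0 ✓

This non-negativity is a fundamental property: relative entropy cannot be negative because it measures how different Q is from P.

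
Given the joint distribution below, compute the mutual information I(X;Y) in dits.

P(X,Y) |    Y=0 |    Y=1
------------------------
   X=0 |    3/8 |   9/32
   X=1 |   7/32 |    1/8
0.0009 dits

Mutual information: I(X;Y) = H(X) + H(Y) - H(X,Y)

Marginals:
P(X) = (21/32, 11/32), H(X) = 0.2795 dits
P(Y) = (19/32, 13/32), H(Y) = 0.2934 dits

Joint entropy: H(X,Y) = 0.5720 dits

I(X;Y) = 0.2795 + 0.2934 - 0.5720 = 0.0009 dits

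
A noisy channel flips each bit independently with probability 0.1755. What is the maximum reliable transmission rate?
0.3299 bits

For a binary symmetric channel (BSC) with error probability p:
Capacity C = 1 - H(p) bits per symbol

where H(p) = -p log₂(p) - (1-p) log₂(1-p) is the binary entropy function.

H(0.1755) = 0.6701 bits
C = 1 - 0.6701 = 0.3299 bits per symbol

This means we can reliably transmit up to 0.3299 bits of information per channel use.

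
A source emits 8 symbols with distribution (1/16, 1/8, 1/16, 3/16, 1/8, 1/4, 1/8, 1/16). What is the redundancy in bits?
0.1722 bits

Redundancy measures how far a source is from maximum entropy:
R = H_max - H(X)

Maximum entropy for 8 symbols: H_max = log_2(8) = 3.0000 bits
Actual entropy: H(X) = 2.8278 bits
Redundancy: R = 3.0000 - 2.8278 = 0.1722 bits

This redundancy represents potential for compression: the source could be compressed by 0.1722 bits per symbol.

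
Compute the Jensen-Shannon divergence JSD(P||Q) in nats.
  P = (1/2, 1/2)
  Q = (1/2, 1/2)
0.0000 nats

Jensen-Shannon divergence is:
JSD(P||Q) = 0.5 × D_KL(P||M) + 0.5 × D_KL(Q||M)
where M = 0.5 × (P + Q) is the mixture distribution.

M = 0.5 × (1/2, 1/2) + 0.5 × (1/2, 1/2) = (1/2, 1/2)

D_KL(P||M) = 0.0000 nats
D_KL(Q||M) = 0.0000 nats

JSD(P||Q) = 0.5 × 0.0000 + 0.5 × 0.0000 = 0.0000 nats

Unlike KL divergence, JSD is symmetric and bounded: 0 ≤ JSD ≤ log(2).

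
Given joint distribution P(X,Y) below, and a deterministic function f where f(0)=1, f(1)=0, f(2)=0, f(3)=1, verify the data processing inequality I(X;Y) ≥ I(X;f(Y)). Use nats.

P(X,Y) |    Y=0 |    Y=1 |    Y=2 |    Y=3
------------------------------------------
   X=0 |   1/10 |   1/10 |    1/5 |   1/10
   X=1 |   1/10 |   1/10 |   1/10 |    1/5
I(X;Y) = 0.0340, I(X;f(Y)) = 0.0201, inequality holds: 0.0340 ≥ 0.0201

Data Processing Inequality: For any Markov chain X → Y → Z, we have I(X;Y) ≥ I(X;Z).

Here Z = f(Y) is a deterministic function of Y, forming X → Y → Z.

Original I(X;Y) = 0.0340 nats

After applying f:
P(X,Z) where Z=f(Y):
- P(X,Z=0) = P(X,Y=1) + P(X,Y=2)
- P(X,Z=1) = P(X,Y=0) + P(X,Y=3)

I(X;Z) = I(X;f(Y)) = 0.0201 nats

Verification: 0.0340 ≥ 0.0201 ✓

Information cannot be created by processing; the function f can only lose information about X.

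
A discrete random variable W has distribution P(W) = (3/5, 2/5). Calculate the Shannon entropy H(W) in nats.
0.6730 nats

Shannon entropy is H(X) = -Σ p(x) log p(x).

For P = (3/5, 2/5):
H = -3/5 × log_e(3/5) -2/5 × log_e(2/5)
H = 0.6730 nats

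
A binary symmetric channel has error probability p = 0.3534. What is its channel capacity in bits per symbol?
0.0629 bits

For a binary symmetric channel (BSC) with error probability p:
Capacity C = 1 - H(p) bits per symbol

where H(p) = -p log₂(p) - (1-p) log₂(1-p) is the binary entropy function.

H(0.3534) = 0.9371 bits
C = 1 - 0.9371 = 0.0629 bits per symbol

This means we can reliably transmit up to 0.0629 bits of information per channel use.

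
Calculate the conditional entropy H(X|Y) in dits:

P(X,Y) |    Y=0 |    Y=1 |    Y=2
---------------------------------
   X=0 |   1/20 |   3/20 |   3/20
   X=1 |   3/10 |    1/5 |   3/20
0.2565 dits

Using the chain rule: H(X|Y) = H(X,Y) - H(Y)

First, compute H(X,Y) = 0.7325 dits

Marginal P(Y) = (7/20, 7/20, 3/10)
H(Y) = 0.4760 dits

H(X|Y) = H(X,Y) - H(Y) = 0.7325 - 0.4760 = 0.2565 dits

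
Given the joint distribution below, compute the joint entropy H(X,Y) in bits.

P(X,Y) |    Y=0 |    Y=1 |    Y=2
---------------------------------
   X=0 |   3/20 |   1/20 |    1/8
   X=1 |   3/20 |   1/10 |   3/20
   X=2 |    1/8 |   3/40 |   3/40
3.0905 bits

Joint entropy is H(X,Y) = -Σ_{x,y} p(x,y) log p(x,y).

Summing over all non-zero entries:
H(X,Y) = -[3/20·log_2(3/20) + 1/20·log_2(1/20) + 1/8·log_2(1/8) + 3/20·log_2(3/20) + 1/10·log_2(1/10) + 3/20·log_2(3/20) + 1/8·log_2(1/8) + 3/40·log_2(3/40) + 3/40·log_2(3/40)]
H(X,Y) = 3.0905 bits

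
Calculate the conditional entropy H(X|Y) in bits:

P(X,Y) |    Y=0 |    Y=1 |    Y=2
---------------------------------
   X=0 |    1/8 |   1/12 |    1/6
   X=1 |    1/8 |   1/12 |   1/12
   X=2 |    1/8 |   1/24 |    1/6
1.5456 bits

Using the chain rule: H(X|Y) = H(X,Y) - H(Y)

First, compute H(X,Y) = 3.0739 bits

Marginal P(Y) = (3/8, 5/24, 5/12)
H(Y) = 1.5284 bits

H(X|Y) = H(X,Y) - H(Y) = 3.0739 - 1.5284 = 1.5456 bits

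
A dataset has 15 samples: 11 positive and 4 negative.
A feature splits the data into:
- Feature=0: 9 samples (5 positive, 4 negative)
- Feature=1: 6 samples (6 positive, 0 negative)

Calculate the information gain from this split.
0.2420 bits

Information Gain = H(Y) - H(Y|Feature)

Before split:
P(positive) = 11/15 = 0.7333
H(Y) = 0.8366 bits

After split:
Feature=0: H = 0.9911 bits (weight = 9/15)
Feature=1: H = 0.0000 bits (weight = 6/15)
H(Y|Feature) = (9/15)×0.9911 + (6/15)×0.0000 = 0.5946 bits

Information Gain = 0.8366 - 0.5946 = 0.2420 bits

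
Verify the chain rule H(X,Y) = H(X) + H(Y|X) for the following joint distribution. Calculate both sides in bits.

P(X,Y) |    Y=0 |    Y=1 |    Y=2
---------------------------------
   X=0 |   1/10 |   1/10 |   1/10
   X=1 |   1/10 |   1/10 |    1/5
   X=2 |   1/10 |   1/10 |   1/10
H(X,Y) = 3.1219, H(X) = 1.5710, H(Y|X) = 1.5510 (all in bits)

Chain rule: H(X,Y) = H(X) + H(Y|X)

Left side — joint entropy directly:
H(X,Y) = -Σ p(x,y) log p(x,y) = 3.1219 bits

Right side — compute H(Y|X) from the conditional distributions:
P(X) = (3/10, 2/5, 3/10), so H(X) = 1.5710 bits
H(Y|X) = Σ_x P(X=x) · H(Y|X=x):
  P(Y|X=0) = (1/3, 1/3, 1/3), H(Y|X=0) = 1.5850, weight P(X=0) = 3/10
  P(Y|X=1) = (1/4, 1/4, 1/2), H(Y|X=1) = 1.5000, weight P(X=1) = 2/5
  P(Y|X=2) = (1/3, 1/3, 1/3), H(Y|X=2) = 1.5850, weight P(X=2) = 3/10
H(Y|X) = 1.5510 bits

H(X) + H(Y|X) = 1.5710 + 1.5510 = 3.1219 bits

Both sides equal 3.1219 bits. ✓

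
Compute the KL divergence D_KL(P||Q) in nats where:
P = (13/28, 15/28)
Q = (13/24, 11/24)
0.0120 nats

KL divergence: D_KL(P||Q) = Σ p(x) log(p(x)/q(x))

Computing term by term:
  x=0: 13/28 × log_e[(13/28)/(13/24)] = 13/28 × -0.1542 = -0.0716
  x=1: 15/28 × log_e[(15/28)/(11/24)] = 15/28 × 0.1560 = 0.0836

D_KL(P||Q) = 0.0120 nats

Note: KL divergence is always non-negative and equals 0 iff P = Q.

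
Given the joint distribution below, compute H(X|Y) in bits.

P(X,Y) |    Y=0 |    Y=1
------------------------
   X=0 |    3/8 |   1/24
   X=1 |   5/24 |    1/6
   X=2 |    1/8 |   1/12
1.4269 bits

Using the chain rule: H(X|Y) = H(X,Y) - H(Y)

First, compute H(X,Y) = 2.2977 bits

Marginal P(Y) = (17/24, 7/24)
H(Y) = 0.8709 bits

H(X|Y) = H(X,Y) - H(Y) = 2.2977 - 0.8709 = 1.4269 bits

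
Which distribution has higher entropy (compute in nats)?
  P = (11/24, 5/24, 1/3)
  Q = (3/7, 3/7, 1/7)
P

Computing entropies in nats:
H(P) = 1.0506
H(Q) = 1.0042

Distribution P has higher entropy.

Intuition: The distribution closer to uniform (more spread out) has higher entropy.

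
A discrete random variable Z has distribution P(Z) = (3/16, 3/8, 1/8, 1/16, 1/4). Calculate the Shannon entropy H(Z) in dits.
0.6347 dits

Shannon entropy is H(X) = -Σ p(x) log p(x).

For P = (3/16, 3/8, 1/8, 1/16, 1/4):
H = -3/16 × log_10(3/16) -3/8 × log_10(3/8) -1/8 × log_10(1/8) -1/16 × log_10(1/16) -1/4 × log_10(1/4)
H = 0.6347 dits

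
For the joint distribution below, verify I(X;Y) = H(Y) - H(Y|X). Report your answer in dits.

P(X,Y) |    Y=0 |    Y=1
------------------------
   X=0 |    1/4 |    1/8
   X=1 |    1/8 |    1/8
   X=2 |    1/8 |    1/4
I(X;Y) = 0.0184 dits

Mutual information has multiple equivalent forms:
- I(X;Y) = H(X) - H(X|Y)
- I(X;Y) = H(Y) - H(Y|X)
- I(X;Y) = H(X) + H(Y) - H(X,Y)

Computing all quantities:
H(X) = 0.4700, H(Y) = 0.3010, H(X,Y) = 0.7526
H(X|Y) = 0.4515, H(Y|X) = 0.2826

Verification:
H(X) - H(X|Y) = 0.4700 - 0.4515 = 0.0184
H(Y) - H(Y|X) = 0.3010 - 0.2826 = 0.0184
H(X) + H(Y) - H(X,Y) = 0.4700 + 0.3010 - 0.7526 = 0.0184

All forms give I(X;Y) = 0.0184 dits. ✓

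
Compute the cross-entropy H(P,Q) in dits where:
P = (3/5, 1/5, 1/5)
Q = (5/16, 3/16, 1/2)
0.5087 dits

Cross-entropy: H(P,Q) = -Σ p(x) log q(x)

Alternatively: H(P,Q) = H(P) + D_KL(P||Q)
H(P) = 0.4127 dits
D_KL(P||Q) = 0.0960 dits

H(P,Q) = 0.4127 + 0.0960 = 0.5087 dits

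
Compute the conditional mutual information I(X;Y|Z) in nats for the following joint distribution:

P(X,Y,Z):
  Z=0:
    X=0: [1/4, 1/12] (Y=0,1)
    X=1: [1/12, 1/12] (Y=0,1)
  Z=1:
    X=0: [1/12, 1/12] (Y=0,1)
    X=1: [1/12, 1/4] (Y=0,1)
0.0306 nats

Conditional mutual information: I(X;Y|Z) = H(X|Z) + H(Y|Z) - H(X,Y|Z)

H(Z) = 0.6931
H(X,Z) = 1.3297 → H(X|Z) = 0.6365
H(Y,Z) = 1.3297 → H(Y|Z) = 0.6365
H(X,Y,Z) = 1.9356 → H(X,Y|Z) = 1.2425

I(X;Y|Z) = 0.6365 + 0.6365 - 1.2425 = 0.0306 nats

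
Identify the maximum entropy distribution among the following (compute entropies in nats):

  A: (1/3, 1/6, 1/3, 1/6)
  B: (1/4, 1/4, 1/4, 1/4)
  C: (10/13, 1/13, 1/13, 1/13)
B

For a discrete distribution over n outcomes, entropy is maximized by the uniform distribution.

Computing entropies:
H(A) = 1.3297 nats
H(B) = 1.3863 nats
H(C) = 0.7937 nats

The uniform distribution (where all probabilities equal 1/4) achieves the maximum entropy of log_e(4) = 1.3863 nats.

Distribution B has the highest entropy.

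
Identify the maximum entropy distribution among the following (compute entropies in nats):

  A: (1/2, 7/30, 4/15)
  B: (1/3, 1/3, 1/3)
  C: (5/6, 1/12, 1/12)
B

For a discrete distribution over n outcomes, entropy is maximized by the uniform distribution.

Computing entropies:
H(A) = 1.0386 nats
H(B) = 1.0986 nats
H(C) = 0.5661 nats

The uniform distribution (where all probabilities equal 1/3) achieves the maximum entropy of log_e(3) = 1.0986 nats.

Distribution B has the highest entropy.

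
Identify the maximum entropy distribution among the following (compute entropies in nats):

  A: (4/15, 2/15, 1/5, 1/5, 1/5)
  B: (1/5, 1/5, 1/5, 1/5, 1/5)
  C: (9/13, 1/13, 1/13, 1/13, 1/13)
B

For a discrete distribution over n outcomes, entropy is maximized by the uniform distribution.

Computing entropies:
H(A) = 1.5868 nats
H(B) = 1.6094 nats
H(C) = 1.0438 nats

The uniform distribution (where all probabilities equal 1/5) achieves the maximum entropy of log_e(5) = 1.6094 nats.

Distribution B has the highest entropy.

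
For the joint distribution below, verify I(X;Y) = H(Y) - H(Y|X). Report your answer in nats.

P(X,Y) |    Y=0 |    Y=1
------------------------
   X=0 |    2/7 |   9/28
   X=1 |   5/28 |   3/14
I(X;Y) = 0.0001 nats

Mutual information has multiple equivalent forms:
- I(X;Y) = H(X) - H(X|Y)
- I(X;Y) = H(Y) - H(Y|X)
- I(X;Y) = H(X) + H(Y) - H(X,Y)

Computing all quantities:
H(X) = 0.6700, H(Y) = 0.6906, H(X,Y) = 1.3605
H(X|Y) = 0.6699, H(Y|X) = 0.6905

Verification:
H(X) - H(X|Y) = 0.6700 - 0.6699 = 0.0001
H(Y) - H(Y|X) = 0.6906 - 0.6905 = 0.0001
H(X) + H(Y) - H(X,Y) = 0.6700 + 0.6906 - 1.3605 = 0.0001

All forms give I(X;Y) = 0.0001 nats. ✓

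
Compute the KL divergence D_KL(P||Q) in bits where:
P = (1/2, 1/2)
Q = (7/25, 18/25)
0.1552 bits

KL divergence: D_KL(P||Q) = Σ p(x) log(p(x)/q(x))

Computing term by term:
  x=0: 1/2 × log_2[(1/2)/(7/25)] = 1/2 × 0.8365 = 0.4183
  x=1: 1/2 × log_2[(1/2)/(18/25)] = 1/2 × -0.5261 = -0.2630

D_KL(P||Q) = 0.1552 bits

Note: KL divergence is always non-negative and equals 0 iff P = Q.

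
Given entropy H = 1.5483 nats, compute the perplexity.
4.7035

Perplexity is e^H (or exp(H) for natural log).

H = 1.5483 nats
Perplexity = e^1.5483 = 4.7035

Interpretation: The model's uncertainty is equivalent to choosing uniformly among 4.7 options.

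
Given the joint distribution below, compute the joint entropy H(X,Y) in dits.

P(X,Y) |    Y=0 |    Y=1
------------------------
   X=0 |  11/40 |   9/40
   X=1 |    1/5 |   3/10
0.5966 dits

Joint entropy is H(X,Y) = -Σ_{x,y} p(x,y) log p(x,y).

Summing over all non-zero entries:
H(X,Y) = -[11/40·log_10(11/40) + 9/40·log_10(9/40) + 1/5·log_10(1/5) + 3/10·log_10(3/10)]
H(X,Y) = 0.5966 dits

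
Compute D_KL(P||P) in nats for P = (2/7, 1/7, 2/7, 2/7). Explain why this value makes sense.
0.0000 nats

KL divergence satisfies the Gibbs inequality: D_KL(P||Q) ≥ 0 for all distributions P, Q.

D_KL(P||Q) = Σ p(x) log(p(x)/q(x))
Each term is p(x) × log_e(p(x)/p(x)) = p(x) × log_e(1) = 0, so the sum is 0.
D_KL(P||Q) = 0.0000 nats

When P = Q, the KL divergence is exactly 0, as there is no 'divergence' between identical distributions.

This non-negativity is a fundamental property: relative entropy cannot be negative because it measures how different Q is from P.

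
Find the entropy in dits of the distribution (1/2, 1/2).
0.3010 dits

Shannon entropy is H(X) = -Σ p(x) log p(x).

For P = (1/2, 1/2):
H = -1/2 × log_10(1/2) -1/2 × log_10(1/2)
H = 0.3010 dits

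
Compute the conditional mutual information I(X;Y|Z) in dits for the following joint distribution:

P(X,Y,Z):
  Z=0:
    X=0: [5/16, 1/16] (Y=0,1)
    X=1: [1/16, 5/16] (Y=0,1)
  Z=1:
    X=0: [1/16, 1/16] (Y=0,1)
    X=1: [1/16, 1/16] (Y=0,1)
0.0790 dits

Conditional mutual information: I(X;Y|Z) = H(X|Z) + H(Y|Z) - H(X,Y|Z)

H(Z) = 0.2442
H(X,Z) = 0.5452 → H(X|Z) = 0.3010
H(Y,Z) = 0.5452 → H(Y|Z) = 0.3010
H(X,Y,Z) = 0.7673 → H(X,Y|Z) = 0.5230

I(X;Y|Z) = 0.3010 + 0.3010 - 0.5230 = 0.0790 dits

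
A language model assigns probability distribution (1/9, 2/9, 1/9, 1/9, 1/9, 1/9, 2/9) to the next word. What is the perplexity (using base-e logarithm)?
6.6138

Perplexity is e^H (or exp(H) for natural log).

First, H = -Σ p log p = 1.8892 nats
Perplexity = e^1.8892 = 6.6138

Interpretation: The model's uncertainty is equivalent to choosing uniformly among 6.6 options.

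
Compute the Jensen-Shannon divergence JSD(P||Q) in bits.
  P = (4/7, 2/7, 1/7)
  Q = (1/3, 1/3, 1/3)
0.0525 bits

Jensen-Shannon divergence is:
JSD(P||Q) = 0.5 × D_KL(P||M) + 0.5 × D_KL(Q||M)
where M = 0.5 × (P + Q) is the mixture distribution.

M = 0.5 × (4/7, 2/7, 1/7) + 0.5 × (1/3, 1/3, 1/3) = (0.452381, 0.309524, 5/21)

D_KL(P||M) = 0.0543 bits
D_KL(Q||M) = 0.0506 bits

JSD(P||Q) = 0.5 × 0.0543 + 0.5 × 0.0506 = 0.0525 bits

Unlike KL divergence, JSD is symmetric and bounded: 0 ≤ JSD ≤ log(2).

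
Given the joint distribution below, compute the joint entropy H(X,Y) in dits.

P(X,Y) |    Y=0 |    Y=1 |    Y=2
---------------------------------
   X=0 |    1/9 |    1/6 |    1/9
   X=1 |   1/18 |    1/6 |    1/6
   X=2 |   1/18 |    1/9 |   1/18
0.9164 dits

Joint entropy is H(X,Y) = -Σ_{x,y} p(x,y) log p(x,y).

Summing over all non-zero entries:
H(X,Y) = -[1/9·log_10(1/9) + 1/6·log_10(1/6) + 1/9·log_10(1/9) + 1/18·log_10(1/18) + 1/6·log_10(1/6) + 1/6·log_10(1/6) + 1/18·log_10(1/18) + 1/9·log_10(1/9) + 1/18·log_10(1/18)]
H(X,Y) = 0.9164 dits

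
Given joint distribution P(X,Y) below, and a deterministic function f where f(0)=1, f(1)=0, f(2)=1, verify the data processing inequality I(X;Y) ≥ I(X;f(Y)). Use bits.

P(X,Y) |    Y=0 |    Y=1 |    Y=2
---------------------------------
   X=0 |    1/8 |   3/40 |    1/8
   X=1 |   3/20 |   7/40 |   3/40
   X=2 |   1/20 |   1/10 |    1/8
I(X;Y) = 0.0676, I(X;f(Y)) = 0.0252, inequality holds: 0.0676 ≥ 0.0252

Data Processing Inequality: For any Markov chain X → Y → Z, we have I(X;Y) ≥ I(X;Z).

Here Z = f(Y) is a deterministic function of Y, forming X → Y → Z.

Original I(X;Y) = 0.0676 bits

After applying f:
P(X,Z) where Z=f(Y):
- P(X,Z=0) = P(X,Y=1)
- P(X,Z=1) = P(X,Y=0) + P(X,Y=2)

I(X;Z) = I(X;f(Y)) = 0.0252 bits

Verification: 0.0676 ≥ 0.0252 ✓

Information cannot be created by processing; the function f can only lose information about X.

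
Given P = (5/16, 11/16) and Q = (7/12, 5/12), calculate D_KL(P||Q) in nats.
0.1492 nats

KL divergence: D_KL(P||Q) = Σ p(x) log(p(x)/q(x))

Computing term by term:
  x=0: 5/16 × log_e[(5/16)/(7/12)] = 5/16 × -0.6242 = -0.1950
  x=1: 11/16 × log_e[(11/16)/(5/12)] = 11/16 × 0.5008 = 0.3443

D_KL(P||Q) = 0.1492 nats

Note: KL divergence is always non-negative and equals 0 iff P = Q.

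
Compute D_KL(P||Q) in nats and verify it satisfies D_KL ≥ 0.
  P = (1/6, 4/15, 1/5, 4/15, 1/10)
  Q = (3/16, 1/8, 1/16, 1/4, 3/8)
0.3001 nats

KL divergence satisfies the Gibbs inequality: D_KL(P||Q) ≥ 0 for all distributions P, Q.

D_KL(P||Q) = Σ p(x) log(p(x)/q(x))
Term by term:
  x=0: 1/6 × log_e[(1/6)/(3/16)] = -0.0196
  x=1: 4/15 × log_e[(4/15)/(1/8)] = 0.2020
  x=2: 1/5 × log_e[(1/5)/(1/16)] = 0.2326
  x=3: 4/15 × log_e[(4/15)/(1/4)] = 0.0172
  x=4: 1/10 × log_e[(1/10)/(3/8)] = -0.1322
D_KL(P||Q) = 0.3001 nats

D_KL(P||Q) = 0.3001 ≥ 0 ✓

This non-negativity is a fundamental property: relative entropy cannot be negative because it measures how different Q is from P.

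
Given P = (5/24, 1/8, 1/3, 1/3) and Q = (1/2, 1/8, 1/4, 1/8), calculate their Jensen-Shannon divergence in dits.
0.0254 dits

Jensen-Shannon divergence is:
JSD(P||Q) = 0.5 × D_KL(P||M) + 0.5 × D_KL(Q||M)
where M = 0.5 × (P + Q) is the mixture distribution.

M = 0.5 × (5/24, 1/8, 1/3, 1/3) + 0.5 × (1/2, 1/8, 1/4, 1/8) = (0.354167, 1/8, 7/24, 0.229167)

D_KL(P||M) = 0.0256 dits
D_KL(Q||M) = 0.0252 dits

JSD(P||Q) = 0.5 × 0.0256 + 0.5 × 0.0252 = 0.0254 dits

Unlike KL divergence, JSD is symmetric and bounded: 0 ≤ JSD ≤ log(2).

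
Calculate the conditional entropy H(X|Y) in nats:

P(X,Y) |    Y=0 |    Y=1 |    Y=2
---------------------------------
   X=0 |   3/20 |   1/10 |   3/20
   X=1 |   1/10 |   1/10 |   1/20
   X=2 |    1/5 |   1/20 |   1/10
1.0445 nats

Using the chain rule: H(X|Y) = H(X,Y) - H(Y)

First, compute H(X,Y) = 2.1116 nats

Marginal P(Y) = (9/20, 1/4, 3/10)
H(Y) = 1.0671 nats

H(X|Y) = H(X,Y) - H(Y) = 2.1116 - 1.0671 = 1.0445 nats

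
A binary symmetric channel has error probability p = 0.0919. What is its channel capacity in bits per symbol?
0.5572 bits

For a binary symmetric channel (BSC) with error probability p:
Capacity C = 1 - H(p) bits per symbol

where H(p) = -p log₂(p) - (1-p) log₂(1-p) is the binary entropy function.

H(0.0919) = 0.4428 bits
C = 1 - 0.4428 = 0.5572 bits per symbol

This means we can reliably transmit up to 0.5572 bits of information per channel use.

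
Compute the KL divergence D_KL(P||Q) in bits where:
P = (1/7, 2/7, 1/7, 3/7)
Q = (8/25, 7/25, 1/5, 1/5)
0.2440 bits

KL divergence: D_KL(P||Q) = Σ p(x) log(p(x)/q(x))

Computing term by term:
  x=0: 1/7 × log_2[(1/7)/(8/25)] = 1/7 × -1.1635 = -0.1662
  x=1: 2/7 × log_2[(2/7)/(7/25)] = 2/7 × 0.0291 = 0.0083
  x=2: 1/7 × log_2[(1/7)/(1/5)] = 1/7 × -0.4854 = -0.0693
  x=3: 3/7 × log_2[(3/7)/(1/5)] = 3/7 × 1.0995 = 0.4712

D_KL(P||Q) = 0.2440 bits

Note: KL divergence is always non-negative and equals 0 iff P = Q.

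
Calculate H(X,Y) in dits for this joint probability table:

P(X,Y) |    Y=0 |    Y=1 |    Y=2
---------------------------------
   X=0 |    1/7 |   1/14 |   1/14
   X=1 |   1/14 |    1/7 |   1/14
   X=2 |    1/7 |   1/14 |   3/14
0.9149 dits

Joint entropy is H(X,Y) = -Σ_{x,y} p(x,y) log p(x,y).

Summing over all non-zero entries:
H(X,Y) = -[1/7·log_10(1/7) + 1/14·log_10(1/14) + 1/14·log_10(1/14) + 1/14·log_10(1/14) + 1/7·log_10(1/7) + 1/14·log_10(1/14) + 1/7·log_10(1/7) + 1/14·log_10(1/14) + 3/14·log_10(3/14)]
H(X,Y) = 0.9149 dits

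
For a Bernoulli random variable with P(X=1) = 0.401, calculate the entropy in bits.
0.9715 bits

The binary entropy function is:
H(p) = -p log(p) - (1-p) log(1-p)

H(0.401) = -0.401 × log_2(0.401) - 0.599 × log_2(0.599)
H(0.401) = 0.9715 bits

Note: Binary entropy is maximized at p=0.5 (H=1 bit) and minimized at p=0 or p=1 (H=0).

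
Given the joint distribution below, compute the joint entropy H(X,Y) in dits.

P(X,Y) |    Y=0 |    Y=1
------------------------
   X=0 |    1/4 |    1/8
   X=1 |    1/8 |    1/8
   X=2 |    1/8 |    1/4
0.7526 dits

Joint entropy is H(X,Y) = -Σ_{x,y} p(x,y) log p(x,y).

Summing over all non-zero entries:
H(X,Y) = -[1/4·log_10(1/4) + 1/8·log_10(1/8) + 1/8·log_10(1/8) + 1/8·log_10(1/8) + 1/8·log_10(1/8) + 1/4·log_10(1/4)]
H(X,Y) = 0.7526 dits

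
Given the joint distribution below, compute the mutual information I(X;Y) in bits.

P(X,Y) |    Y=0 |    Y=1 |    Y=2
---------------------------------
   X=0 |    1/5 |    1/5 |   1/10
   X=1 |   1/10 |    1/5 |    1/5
0.0490 bits

Mutual information: I(X;Y) = H(X) + H(Y) - H(X,Y)

Marginals:
P(X) = (1/2, 1/2), H(X) = 1.0000 bits
P(Y) = (3/10, 2/5, 3/10), H(Y) = 1.5710 bits

Joint entropy: H(X,Y) = 2.5219 bits

I(X;Y) = 1.0000 + 1.5710 - 2.5219 = 0.0490 bits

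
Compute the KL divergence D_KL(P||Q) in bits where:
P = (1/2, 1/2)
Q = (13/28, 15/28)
0.0037 bits

KL divergence: D_KL(P||Q) = Σ p(x) log(p(x)/q(x))

Computing term by term:
  x=0: 1/2 × log_2[(1/2)/(13/28)] = 1/2 × 0.1069 = 0.0535
  x=1: 1/2 × log_2[(1/2)/(15/28)] = 1/2 × -0.0995 = -0.0498

D_KL(P||Q) = 0.0037 bits

Note: KL divergence is always non-negative and equals 0 iff P = Q.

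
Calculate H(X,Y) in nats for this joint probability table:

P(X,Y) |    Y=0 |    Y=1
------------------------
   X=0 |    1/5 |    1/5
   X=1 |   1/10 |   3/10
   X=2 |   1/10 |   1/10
1.6957 nats

Joint entropy is H(X,Y) = -Σ_{x,y} p(x,y) log p(x,y).

Summing over all non-zero entries:
H(X,Y) = -[1/5·log_e(1/5) + 1/5·log_e(1/5) + 1/10·log_e(1/10) + 3/10·log_e(3/10) + 1/10·log_e(1/10) + 1/10·log_e(1/10)]
H(X,Y) = 1.6957 nats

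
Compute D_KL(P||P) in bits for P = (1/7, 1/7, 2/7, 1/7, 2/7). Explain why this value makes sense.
0.0000 bits

KL divergence satisfies the Gibbs inequality: D_KL(P||Q) ≥ 0 for all distributions P, Q.

D_KL(P||Q) = Σ p(x) log(p(x)/q(x))
Each term is p(x) × log_2(p(x)/p(x)) = p(x) × log_2(1) = 0, so the sum is 0.
D_KL(P||Q) = 0.0000 bits

When P = Q, the KL divergence is exactly 0, as there is no 'divergence' between identical distributions.

This non-negativity is a fundamental property: relative entropy cannot be negative because it measures how different Q is from P.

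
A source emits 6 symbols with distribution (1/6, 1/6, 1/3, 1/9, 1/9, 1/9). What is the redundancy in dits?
0.0416 dits

Redundancy measures how far a source is from maximum entropy:
R = H_max - H(X)

Maximum entropy for 6 symbols: H_max = log_10(6) = 0.7782 dits
Actual entropy: H(X) = 0.7365 dits
Redundancy: R = 0.7782 - 0.7365 = 0.0416 dits

This redundancy represents potential for compression: the source could be compressed by 0.0416 dits per symbol.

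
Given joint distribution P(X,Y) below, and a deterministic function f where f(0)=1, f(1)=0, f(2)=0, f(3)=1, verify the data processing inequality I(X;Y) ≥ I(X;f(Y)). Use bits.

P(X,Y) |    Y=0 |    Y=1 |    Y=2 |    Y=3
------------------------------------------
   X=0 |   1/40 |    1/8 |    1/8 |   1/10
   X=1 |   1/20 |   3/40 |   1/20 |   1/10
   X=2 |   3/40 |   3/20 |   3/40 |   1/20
I(X;Y) = 0.0665, I(X;f(Y)) = 0.0241, inequality holds: 0.0665 ≥ 0.0241

Data Processing Inequality: For any Markov chain X → Y → Z, we have I(X;Y) ≥ I(X;Z).

Here Z = f(Y) is a deterministic function of Y, forming X → Y → Z.

Original I(X;Y) = 0.0665 bits

After applying f:
P(X,Z) where Z=f(Y):
- P(X,Z=0) = P(X,Y=1) + P(X,Y=2)
- P(X,Z=1) = P(X,Y=0) + P(X,Y=3)

I(X;Z) = I(X;f(Y)) = 0.0241 bits

Verification: 0.0665 ≥ 0.0241 ✓

Information cannot be created by processing; the function f can only lose information about X.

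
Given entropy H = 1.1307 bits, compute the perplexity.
2.1896

Perplexity is 2^H (or exp(H) for natural log).

H = 1.1307 bits
Perplexity = 2^1.1307 = 2.1896

Interpretation: The model's uncertainty is equivalent to choosing uniformly among 2.2 options.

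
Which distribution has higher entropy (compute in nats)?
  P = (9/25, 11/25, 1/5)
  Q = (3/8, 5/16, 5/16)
Q

Computing entropies in nats:
H(P) = 1.0509
H(Q) = 1.0948

Distribution Q has higher entropy.

Intuition: The distribution closer to uniform (more spread out) has higher entropy.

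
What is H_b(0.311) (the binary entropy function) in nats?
0.6199 nats

The binary entropy function is:
H(p) = -p log(p) - (1-p) log(1-p)

H(0.311) = -0.311 × log_e(0.311) - 0.689 × log_e(0.689)
H(0.311) = 0.6199 nats

Note: Binary entropy is maximized at p=0.5 (H=1 bit) and minimized at p=0 or p=1 (H=0).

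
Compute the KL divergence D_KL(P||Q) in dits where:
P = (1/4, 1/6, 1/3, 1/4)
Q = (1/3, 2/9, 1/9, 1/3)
0.0757 dits

KL divergence: D_KL(P||Q) = Σ p(x) log(p(x)/q(x))

Computing term by term:
  x=0: 1/4 × log_10[(1/4)/(1/3)] = 1/4 × -0.1249 = -0.0312
  x=1: 1/6 × log_10[(1/6)/(2/9)] = 1/6 × -0.1249 = -0.0208
  x=2: 1/3 × log_10[(1/3)/(1/9)] = 1/3 × 0.4771 = 0.1590
  x=3: 1/4 × log_10[(1/4)/(1/3)] = 1/4 × -0.1249 = -0.0312

D_KL(P||Q) = 0.0757 dits

Note: KL divergence is always non-negative and equals 0 iff P = Q.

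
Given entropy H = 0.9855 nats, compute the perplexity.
2.6792

Perplexity is e^H (or exp(H) for natural log).

H = 0.9855 nats
Perplexity = e^0.9855 = 2.6792

Interpretation: The model's uncertainty is equivalent to choosing uniformly among 2.7 options.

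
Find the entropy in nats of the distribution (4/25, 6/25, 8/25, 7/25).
1.3568 nats

Shannon entropy is H(X) = -Σ p(x) log p(x).

For P = (4/25, 6/25, 8/25, 7/25):
H = -4/25 × log_e(4/25) -6/25 × log_e(6/25) -8/25 × log_e(8/25) -7/25 × log_e(7/25)
H = 1.3568 nats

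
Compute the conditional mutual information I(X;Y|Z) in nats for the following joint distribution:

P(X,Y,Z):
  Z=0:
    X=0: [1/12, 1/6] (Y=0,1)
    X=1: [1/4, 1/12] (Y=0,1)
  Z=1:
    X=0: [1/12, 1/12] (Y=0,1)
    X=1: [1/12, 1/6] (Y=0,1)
0.0576 nats

Conditional mutual information: I(X;Y|Z) = H(X|Z) + H(Y|Z) - H(X,Y|Z)

H(Z) = 0.6792
H(X,Z) = 1.3580 → H(X|Z) = 0.6788
H(Y,Z) = 1.3580 → H(Y|Z) = 0.6788
H(X,Y,Z) = 1.9792 → H(X,Y|Z) = 1.3000

I(X;Y|Z) = 0.6788 + 0.6788 - 1.3000 = 0.0576 nats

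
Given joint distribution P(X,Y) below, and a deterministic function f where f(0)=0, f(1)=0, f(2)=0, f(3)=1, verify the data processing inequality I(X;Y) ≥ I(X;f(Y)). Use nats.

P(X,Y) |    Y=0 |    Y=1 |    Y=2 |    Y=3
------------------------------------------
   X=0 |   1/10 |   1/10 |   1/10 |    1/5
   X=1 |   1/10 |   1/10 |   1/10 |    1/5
I(X;Y) = 0.0000, I(X;f(Y)) = 0.0000, inequality holds: 0.0000 ≥ 0.0000

Data Processing Inequality: For any Markov chain X → Y → Z, we have I(X;Y) ≥ I(X;Z).

Here Z = f(Y) is a deterministic function of Y, forming X → Y → Z.

Original I(X;Y) = 0.0000 nats

After applying f:
P(X,Z) where Z=f(Y):
- P(X,Z=0) = P(X,Y=0) + P(X,Y=1) + P(X,Y=2)
- P(X,Z=1) = P(X,Y=3)

I(X;Z) = I(X;f(Y)) = 0.0000 nats

Verification: 0.0000 ≥ 0.0000 ✓

Information cannot be created by processing; the function f can only lose information about X.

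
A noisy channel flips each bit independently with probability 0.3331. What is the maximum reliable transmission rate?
0.0819 bits

For a binary symmetric channel (BSC) with error probability p:
Capacity C = 1 - H(p) bits per symbol

where H(p) = -p log₂(p) - (1-p) log₂(1-p) is the binary entropy function.

H(0.3331) = 0.9181 bits
C = 1 - 0.9181 = 0.0819 bits per symbol

This means we can reliably transmit up to 0.0819 bits of information per channel use.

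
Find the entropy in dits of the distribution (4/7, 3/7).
0.2966 dits

Shannon entropy is H(X) = -Σ p(x) log p(x).

For P = (4/7, 3/7):
H = -4/7 × log_10(4/7) -3/7 × log_10(3/7)
H = 0.2966 dits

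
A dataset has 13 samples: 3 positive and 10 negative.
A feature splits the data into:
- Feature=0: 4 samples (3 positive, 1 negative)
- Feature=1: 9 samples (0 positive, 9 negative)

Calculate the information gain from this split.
0.5297 bits

Information Gain = H(Y) - H(Y|Feature)

Before split:
P(positive) = 3/13 = 0.2308
H(Y) = 0.7793 bits

After split:
Feature=0: H = 0.8113 bits (weight = 4/13)
Feature=1: H = 0.0000 bits (weight = 9/13)
H(Y|Feature) = (4/13)×0.8113 + (9/13)×0.0000 = 0.2496 bits

Information Gain = 0.7793 - 0.2496 = 0.5297 bits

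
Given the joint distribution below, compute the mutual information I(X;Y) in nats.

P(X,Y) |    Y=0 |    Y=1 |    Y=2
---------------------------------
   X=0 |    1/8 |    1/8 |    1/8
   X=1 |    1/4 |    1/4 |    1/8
0.0109 nats

Mutual information: I(X;Y) = H(X) + H(Y) - H(X,Y)

Marginals:
P(X) = (3/8, 5/8), H(X) = 0.6616 nats
P(Y) = (3/8, 3/8, 1/4), H(Y) = 1.0822 nats

Joint entropy: H(X,Y) = 1.7329 nats

I(X;Y) = 0.6616 + 1.0822 - 1.7329 = 0.0109 nats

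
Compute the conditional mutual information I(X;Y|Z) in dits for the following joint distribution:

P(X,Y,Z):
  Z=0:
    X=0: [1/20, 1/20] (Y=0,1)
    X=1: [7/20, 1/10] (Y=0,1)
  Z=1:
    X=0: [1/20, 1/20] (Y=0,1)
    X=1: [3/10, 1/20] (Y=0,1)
0.0174 dits

Conditional mutual information: I(X;Y|Z) = H(X|Z) + H(Y|Z) - H(X,Y|Z)

H(Z) = 0.2989
H(X,Z) = 0.5156 → H(X|Z) = 0.2168
H(Y,Z) = 0.5423 → H(Y|Z) = 0.2435
H(X,Y,Z) = 0.7417 → H(X,Y|Z) = 0.4428

I(X;Y|Z) = 0.2168 + 0.2435 - 0.4428 = 0.0174 dits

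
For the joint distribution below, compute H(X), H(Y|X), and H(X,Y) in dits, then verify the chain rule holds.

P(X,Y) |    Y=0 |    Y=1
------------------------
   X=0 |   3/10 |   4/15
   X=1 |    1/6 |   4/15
H(X,Y) = 0.5927, H(X) = 0.2972, H(Y|X) = 0.2955 (all in dits)

Chain rule: H(X,Y) = H(X) + H(Y|X)

Left side — joint entropy directly:
H(X,Y) = -Σ p(x,y) log p(x,y) = 0.5927 dits

Right side — compute H(Y|X) from the conditional distributions:
P(X) = (17/30, 13/30), so H(X) = 0.2972 dits
H(Y|X) = Σ_x P(X=x) · H(Y|X=x):
  P(Y|X=0) = (9/17, 8/17), H(Y|X=0) = 0.3003, weight P(X=0) = 17/30
  P(Y|X=1) = (5/13, 8/13), H(Y|X=1) = 0.2894, weight P(X=1) = 13/30
H(Y|X) = 0.2955 dits

H(X) + H(Y|X) = 0.2972 + 0.2955 = 0.5927 dits

Both sides equal 0.5927 dits. ✓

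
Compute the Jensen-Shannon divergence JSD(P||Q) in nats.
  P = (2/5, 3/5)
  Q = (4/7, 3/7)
0.0148 nats

Jensen-Shannon divergence is:
JSD(P||Q) = 0.5 × D_KL(P||M) + 0.5 × D_KL(Q||M)
where M = 0.5 × (P + Q) is the mixture distribution.

M = 0.5 × (2/5, 3/5) + 0.5 × (4/7, 3/7) = (17/35, 18/35)

D_KL(P||M) = 0.0148 nats
D_KL(Q||M) = 0.0147 nats

JSD(P||Q) = 0.5 × 0.0148 + 0.5 × 0.0147 = 0.0148 nats

Unlike KL divergence, JSD is symmetric and bounded: 0 ≤ JSD ≤ log(2).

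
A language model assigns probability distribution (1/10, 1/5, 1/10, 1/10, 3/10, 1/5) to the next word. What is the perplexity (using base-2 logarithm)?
5.4507

Perplexity is 2^H (or exp(H) for natural log).

First, H = -Σ p log p = 2.4464 bits
Perplexity = 2^2.4464 = 5.4507

Interpretation: The model's uncertainty is equivalent to choosing uniformly among 5.5 options.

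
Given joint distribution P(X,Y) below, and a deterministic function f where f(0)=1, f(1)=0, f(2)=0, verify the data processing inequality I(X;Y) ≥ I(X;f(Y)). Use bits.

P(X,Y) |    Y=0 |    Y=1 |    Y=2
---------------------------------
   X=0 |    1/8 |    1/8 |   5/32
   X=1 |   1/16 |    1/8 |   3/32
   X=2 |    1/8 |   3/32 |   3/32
I(X;Y) = 0.0217, I(X;f(Y)) = 0.0159, inequality holds: 0.0217 ≥ 0.0159

Data Processing Inequality: For any Markov chain X → Y → Z, we have I(X;Y) ≥ I(X;Z).

Here Z = f(Y) is a deterministic function of Y, forming X → Y → Z.

Original I(X;Y) = 0.0217 bits

After applying f:
P(X,Z) where Z=f(Y):
- P(X,Z=0) = P(X,Y=1) + P(X,Y=2)
- P(X,Z=1) = P(X,Y=0)

I(X;Z) = I(X;f(Y)) = 0.0159 bits

Verification: 0.0217 ≥ 0.0159 ✓

Information cannot be created by processing; the function f can only lose information about X.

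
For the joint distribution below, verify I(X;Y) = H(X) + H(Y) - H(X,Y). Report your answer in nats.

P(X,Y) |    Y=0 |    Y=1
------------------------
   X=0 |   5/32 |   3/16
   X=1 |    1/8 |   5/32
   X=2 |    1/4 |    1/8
I(X;Y) = 0.0224 nats

Mutual information has multiple equivalent forms:
- I(X;Y) = H(X) - H(X|Y)
- I(X;Y) = H(Y) - H(Y|X)
- I(X;Y) = H(X) + H(Y) - H(X,Y)

Computing all quantities:
H(X) = 1.0916, H(Y) = 0.6912, H(X,Y) = 1.7604
H(X|Y) = 1.0692, H(Y|X) = 0.6687

Verification:
H(X) - H(X|Y) = 1.0916 - 1.0692 = 0.0224
H(Y) - H(Y|X) = 0.6912 - 0.6687 = 0.0224
H(X) + H(Y) - H(X,Y) = 1.0916 + 0.6912 - 1.7604 = 0.0224

All forms give I(X;Y) = 0.0224 nats. ✓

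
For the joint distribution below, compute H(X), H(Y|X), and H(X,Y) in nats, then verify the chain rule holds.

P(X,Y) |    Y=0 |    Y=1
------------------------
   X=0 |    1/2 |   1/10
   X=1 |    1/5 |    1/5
H(X,Y) = 1.2206, H(X) = 0.6730, H(Y|X) = 0.5476 (all in nats)

Chain rule: H(X,Y) = H(X) + H(Y|X)

Left side — joint entropy directly:
H(X,Y) = -Σ p(x,y) log p(x,y) = 1.2206 nats

Right side — compute H(Y|X) from the conditional distributions:
P(X) = (3/5, 2/5), so H(X) = 0.6730 nats
H(Y|X) = Σ_x P(X=x) · H(Y|X=x):
  P(Y|X=0) = (5/6, 1/6), H(Y|X=0) = 0.4506, weight P(X=0) = 3/5
  P(Y|X=1) = (1/2, 1/2), H(Y|X=1) = 0.6931, weight P(X=1) = 2/5
H(Y|X) = 0.5476 nats

H(X) + H(Y|X) = 0.6730 + 0.5476 = 1.2206 nats

Both sides equal 1.2206 nats. ✓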